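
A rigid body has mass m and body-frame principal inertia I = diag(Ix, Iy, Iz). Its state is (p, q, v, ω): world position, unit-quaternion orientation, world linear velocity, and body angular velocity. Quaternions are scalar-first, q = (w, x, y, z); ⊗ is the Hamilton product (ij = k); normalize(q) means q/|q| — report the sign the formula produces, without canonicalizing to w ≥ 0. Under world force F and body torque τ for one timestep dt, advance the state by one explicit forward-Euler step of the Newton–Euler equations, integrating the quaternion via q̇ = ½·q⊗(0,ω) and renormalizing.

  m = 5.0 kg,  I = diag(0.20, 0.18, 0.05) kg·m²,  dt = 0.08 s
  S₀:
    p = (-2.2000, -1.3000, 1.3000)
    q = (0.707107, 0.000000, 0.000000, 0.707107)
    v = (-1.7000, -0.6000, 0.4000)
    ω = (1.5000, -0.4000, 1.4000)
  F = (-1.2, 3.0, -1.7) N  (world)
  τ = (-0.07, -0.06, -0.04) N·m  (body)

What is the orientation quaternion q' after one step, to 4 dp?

q' = (0.6652, 0.0536, 0.0310, 0.7441)

2q̇ = q⊗(0,ω) = (-0.9899498, 1.3435033, 0.7778177, 0.9899498)
updated quaternion q' = (0.6652, 0.0536, 0.0310, 0.7441)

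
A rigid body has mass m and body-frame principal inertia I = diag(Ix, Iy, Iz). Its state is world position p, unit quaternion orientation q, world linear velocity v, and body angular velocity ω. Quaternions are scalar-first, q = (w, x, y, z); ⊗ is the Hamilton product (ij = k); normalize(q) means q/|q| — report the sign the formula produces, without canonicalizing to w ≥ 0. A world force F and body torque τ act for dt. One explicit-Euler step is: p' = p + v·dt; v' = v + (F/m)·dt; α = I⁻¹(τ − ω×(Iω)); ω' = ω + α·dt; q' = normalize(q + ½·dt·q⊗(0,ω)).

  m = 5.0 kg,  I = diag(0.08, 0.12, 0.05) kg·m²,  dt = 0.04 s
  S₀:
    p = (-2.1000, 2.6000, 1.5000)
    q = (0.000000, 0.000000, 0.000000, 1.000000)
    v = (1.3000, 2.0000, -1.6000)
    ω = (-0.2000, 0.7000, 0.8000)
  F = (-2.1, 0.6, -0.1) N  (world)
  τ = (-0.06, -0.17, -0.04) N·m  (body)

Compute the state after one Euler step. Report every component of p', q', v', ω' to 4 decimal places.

p + v·dt = (-2.0480, 2.6800, 1.4360)
v + (F/m)dt = (1.2832, 2.0048, -1.6008)
angular accel α = (-0.2600, -1.3767, -0.6880)
new body rate ω' = (-0.2104, 0.6449, 0.7725)
Hamilton product q⊗(0,ω) = (-0.8000000, -0.7000000, -0.2000000, 0.0000000)
updated quaternion q' = (-0.0160, -0.0140, -0.0040, 0.9998)

p' = (-2.0480, 2.6800, 1.4360)
q' = (-0.0160, -0.0140, -0.0040, 0.9998)
v' = (1.2832, 2.0048, -1.6008)
ω' = (-0.2104, 0.6449, 0.7725)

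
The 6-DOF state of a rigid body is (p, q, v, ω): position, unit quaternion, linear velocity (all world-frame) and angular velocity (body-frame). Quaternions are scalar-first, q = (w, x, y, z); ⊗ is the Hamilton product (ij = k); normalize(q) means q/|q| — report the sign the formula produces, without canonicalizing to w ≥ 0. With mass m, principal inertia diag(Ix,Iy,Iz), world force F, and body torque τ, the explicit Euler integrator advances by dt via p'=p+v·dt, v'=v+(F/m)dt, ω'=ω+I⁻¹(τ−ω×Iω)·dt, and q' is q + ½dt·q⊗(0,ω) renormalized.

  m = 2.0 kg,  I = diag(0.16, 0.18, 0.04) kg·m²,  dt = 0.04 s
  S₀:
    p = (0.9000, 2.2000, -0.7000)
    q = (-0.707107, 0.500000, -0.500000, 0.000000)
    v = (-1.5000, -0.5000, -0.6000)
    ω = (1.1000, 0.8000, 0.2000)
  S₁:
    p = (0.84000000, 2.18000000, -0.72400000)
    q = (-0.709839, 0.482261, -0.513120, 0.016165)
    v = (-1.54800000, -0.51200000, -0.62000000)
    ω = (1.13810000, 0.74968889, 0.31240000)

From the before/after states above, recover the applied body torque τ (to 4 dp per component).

rate change Δω = (0.03810000, -0.05031111, 0.11240000)
τ = I·(Δω/dt) + ω₀×(Iω₀) = (0.1300, -0.2000, 0.1300)

τ = (0.1300, -0.2000, 0.1300)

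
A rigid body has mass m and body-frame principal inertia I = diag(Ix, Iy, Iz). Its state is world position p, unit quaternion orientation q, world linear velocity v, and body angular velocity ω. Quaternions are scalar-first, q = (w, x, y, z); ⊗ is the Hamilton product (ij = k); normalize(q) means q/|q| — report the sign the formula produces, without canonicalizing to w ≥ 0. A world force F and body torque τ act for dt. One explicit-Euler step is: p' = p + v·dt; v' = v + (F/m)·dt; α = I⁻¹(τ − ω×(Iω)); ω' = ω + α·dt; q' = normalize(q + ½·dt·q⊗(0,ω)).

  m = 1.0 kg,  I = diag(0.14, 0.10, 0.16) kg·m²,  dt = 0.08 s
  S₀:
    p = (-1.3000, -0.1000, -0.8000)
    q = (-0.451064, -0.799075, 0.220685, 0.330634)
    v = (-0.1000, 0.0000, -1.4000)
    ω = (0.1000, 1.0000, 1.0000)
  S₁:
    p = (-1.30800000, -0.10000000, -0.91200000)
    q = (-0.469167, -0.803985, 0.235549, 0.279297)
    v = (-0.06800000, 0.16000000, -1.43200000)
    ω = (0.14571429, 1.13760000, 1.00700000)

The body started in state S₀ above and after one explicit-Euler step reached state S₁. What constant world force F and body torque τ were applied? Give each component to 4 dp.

ω₁ − ω₀ = (0.04571429, 0.13760000, 0.00700000)
precession coupling = (0.0600, -0.0020, -0.0040)
I·α + gyro = (0.1400, 0.1700, 0.0100)
Δv = v₁−v₀ = (0.03200000, 0.16000000, -0.03200000)
applied force F = (0.4000, 2.0000, -0.4000)

F = (0.4000, 2.0000, -0.4000)
τ = (0.1400, 0.1700, 0.0100)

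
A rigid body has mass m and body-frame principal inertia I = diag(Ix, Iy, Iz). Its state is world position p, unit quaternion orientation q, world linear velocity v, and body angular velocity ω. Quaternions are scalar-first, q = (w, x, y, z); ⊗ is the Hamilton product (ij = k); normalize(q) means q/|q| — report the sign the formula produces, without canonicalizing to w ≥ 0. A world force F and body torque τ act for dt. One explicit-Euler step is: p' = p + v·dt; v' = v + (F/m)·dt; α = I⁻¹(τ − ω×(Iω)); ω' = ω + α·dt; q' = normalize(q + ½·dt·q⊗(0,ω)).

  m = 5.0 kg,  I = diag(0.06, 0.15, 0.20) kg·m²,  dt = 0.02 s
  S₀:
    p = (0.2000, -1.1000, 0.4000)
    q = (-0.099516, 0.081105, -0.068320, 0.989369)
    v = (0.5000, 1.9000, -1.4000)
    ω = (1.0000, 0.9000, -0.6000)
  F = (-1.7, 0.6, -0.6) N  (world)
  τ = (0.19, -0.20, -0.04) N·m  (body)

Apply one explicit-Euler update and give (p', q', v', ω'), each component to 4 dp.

linear accel F/m = (-0.3400, 0.1200, -0.1200)
p + v·dt = (0.2100, -1.0620, 0.3720)
v + (F/m)dt = (0.4932, 1.9024, -1.4024)
gyro term ω×Iω = (-0.0270, 0.0840, 0.0810)
angular accel α = (3.6167, -1.8933, -0.6050)
new body rate ω' = (1.0723, 0.8621, -0.6121)
2q̇ = q⊗(0,ω) = (0.5740044, -0.9489561, 0.9484676, 0.2010241)
updated quaternion q' = (-0.0938, 0.0716, -0.0588, 0.9913)

p' = (0.2100, -1.0620, 0.3720)
q' = (-0.0938, 0.0716, -0.0588, 0.9913)
v' = (0.4932, 1.9024, -1.4024)
ω' = (1.0723, 0.8621, -0.6121)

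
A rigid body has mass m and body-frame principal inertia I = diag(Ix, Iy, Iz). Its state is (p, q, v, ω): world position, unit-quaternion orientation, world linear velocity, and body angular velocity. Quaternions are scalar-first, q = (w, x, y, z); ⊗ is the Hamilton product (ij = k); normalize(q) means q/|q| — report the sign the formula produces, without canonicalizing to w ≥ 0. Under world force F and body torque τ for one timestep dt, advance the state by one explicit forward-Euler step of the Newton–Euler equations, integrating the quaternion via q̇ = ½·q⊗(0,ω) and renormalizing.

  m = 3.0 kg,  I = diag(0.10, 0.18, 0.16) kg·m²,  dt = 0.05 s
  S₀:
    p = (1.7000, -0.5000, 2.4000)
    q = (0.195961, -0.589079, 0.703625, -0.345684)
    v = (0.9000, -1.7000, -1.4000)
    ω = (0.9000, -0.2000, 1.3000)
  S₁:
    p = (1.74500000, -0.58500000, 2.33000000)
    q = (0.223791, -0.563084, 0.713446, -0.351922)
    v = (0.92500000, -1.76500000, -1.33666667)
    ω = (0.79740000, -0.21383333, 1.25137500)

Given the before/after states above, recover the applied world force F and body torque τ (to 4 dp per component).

ω₁ − ω₀ = (-0.10260000, -0.01383333, -0.04862500)
ω₀×(Iω₀) = (0.0052, -0.0702, -0.0144)
I·α + gyro = (-0.2000, -0.1200, -0.1700)
Δv = v₁−v₀ = (0.02500000, -0.06500000, 0.06333333)
applied force F = (1.5000, -3.9000, 3.8000)

F = (1.5000, -3.9000, 3.8000)
τ = (-0.2000, -0.1200, -0.1700)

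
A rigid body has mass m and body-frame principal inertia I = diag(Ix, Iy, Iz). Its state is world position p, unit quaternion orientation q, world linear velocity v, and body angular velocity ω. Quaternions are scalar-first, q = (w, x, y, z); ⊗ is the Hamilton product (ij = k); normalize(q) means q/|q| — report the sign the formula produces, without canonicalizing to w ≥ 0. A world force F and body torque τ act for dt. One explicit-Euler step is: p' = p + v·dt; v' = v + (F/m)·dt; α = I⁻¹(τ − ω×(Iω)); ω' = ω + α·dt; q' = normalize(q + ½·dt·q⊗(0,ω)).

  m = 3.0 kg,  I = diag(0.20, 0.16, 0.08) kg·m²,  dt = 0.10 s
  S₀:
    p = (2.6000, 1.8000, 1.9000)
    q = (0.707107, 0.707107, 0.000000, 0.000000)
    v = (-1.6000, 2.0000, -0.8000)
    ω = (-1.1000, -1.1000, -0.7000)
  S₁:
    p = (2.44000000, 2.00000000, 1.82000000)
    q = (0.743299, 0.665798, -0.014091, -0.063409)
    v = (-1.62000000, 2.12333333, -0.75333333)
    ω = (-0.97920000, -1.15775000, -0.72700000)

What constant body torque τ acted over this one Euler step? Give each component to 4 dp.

ω₁ − ω₀ = (0.12080000, -0.05775000, -0.02700000)
gyro term ω₀×Iω₀ = (-0.0616, 0.0924, -0.0484)
I·α + gyro = (0.1800, 0.0000, -0.0700)

τ = (0.1800, 0.0000, -0.0700)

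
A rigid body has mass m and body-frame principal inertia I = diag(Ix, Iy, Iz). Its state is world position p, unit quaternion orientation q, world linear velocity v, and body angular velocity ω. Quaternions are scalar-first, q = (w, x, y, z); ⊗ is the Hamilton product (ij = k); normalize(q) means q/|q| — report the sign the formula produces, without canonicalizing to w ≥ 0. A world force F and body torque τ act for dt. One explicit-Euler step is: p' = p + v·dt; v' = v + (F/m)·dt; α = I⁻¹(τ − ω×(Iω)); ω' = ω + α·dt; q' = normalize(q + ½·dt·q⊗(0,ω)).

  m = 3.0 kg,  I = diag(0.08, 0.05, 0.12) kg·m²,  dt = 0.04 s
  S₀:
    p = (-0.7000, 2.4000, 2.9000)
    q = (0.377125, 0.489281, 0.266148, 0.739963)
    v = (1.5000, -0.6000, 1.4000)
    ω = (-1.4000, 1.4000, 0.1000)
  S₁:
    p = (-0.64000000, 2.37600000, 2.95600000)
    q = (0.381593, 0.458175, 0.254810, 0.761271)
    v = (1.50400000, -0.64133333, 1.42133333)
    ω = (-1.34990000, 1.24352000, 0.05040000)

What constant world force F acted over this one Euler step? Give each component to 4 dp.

velocity change Δv = (0.00400000, -0.04133333, 0.02133333)
F = m·Δv/dt = (0.3000, -3.1000, 1.6000)

F = (0.3000, -3.1000, 1.6000)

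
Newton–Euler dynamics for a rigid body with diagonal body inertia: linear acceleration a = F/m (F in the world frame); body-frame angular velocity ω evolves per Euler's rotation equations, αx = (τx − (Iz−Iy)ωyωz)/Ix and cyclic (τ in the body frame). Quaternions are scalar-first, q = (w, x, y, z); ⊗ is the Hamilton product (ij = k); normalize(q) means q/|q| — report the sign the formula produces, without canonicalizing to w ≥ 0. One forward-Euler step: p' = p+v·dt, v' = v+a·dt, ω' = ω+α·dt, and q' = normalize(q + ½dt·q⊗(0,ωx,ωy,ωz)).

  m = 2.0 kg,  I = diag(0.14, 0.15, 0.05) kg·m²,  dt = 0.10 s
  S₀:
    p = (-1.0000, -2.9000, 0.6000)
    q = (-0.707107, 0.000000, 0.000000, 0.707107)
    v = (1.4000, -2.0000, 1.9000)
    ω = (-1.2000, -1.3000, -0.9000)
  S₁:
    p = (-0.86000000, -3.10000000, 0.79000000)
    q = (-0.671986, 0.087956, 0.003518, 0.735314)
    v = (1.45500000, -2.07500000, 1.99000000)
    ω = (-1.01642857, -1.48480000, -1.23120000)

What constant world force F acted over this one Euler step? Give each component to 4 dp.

F = (1.1000, -1.5000, 1.8000)

velocity change Δv = (0.05500000, -0.07500000, 0.09000000)
m·(v₁−v₀)/dt = (1.1000, -1.5000, 1.8000)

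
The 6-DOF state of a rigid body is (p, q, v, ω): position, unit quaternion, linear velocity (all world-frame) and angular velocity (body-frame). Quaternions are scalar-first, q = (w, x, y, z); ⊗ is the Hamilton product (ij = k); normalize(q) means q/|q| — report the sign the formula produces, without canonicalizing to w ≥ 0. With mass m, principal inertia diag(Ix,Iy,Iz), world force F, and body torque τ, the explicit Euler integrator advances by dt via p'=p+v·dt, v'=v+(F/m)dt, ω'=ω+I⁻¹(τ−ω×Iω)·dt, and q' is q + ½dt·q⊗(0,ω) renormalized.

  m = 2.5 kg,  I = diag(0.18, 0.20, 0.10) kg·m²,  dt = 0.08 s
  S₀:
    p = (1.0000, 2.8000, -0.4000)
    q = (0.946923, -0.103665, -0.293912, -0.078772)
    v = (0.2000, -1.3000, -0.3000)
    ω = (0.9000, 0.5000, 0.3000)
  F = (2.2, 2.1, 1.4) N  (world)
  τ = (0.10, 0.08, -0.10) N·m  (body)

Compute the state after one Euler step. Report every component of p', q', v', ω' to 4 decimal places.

p' = (1.0160, 2.6960, -0.4240)
q' = (0.9566, -0.0715, -0.2763, -0.0588)
v' = (0.2704, -1.2328, -0.2552)
ω' = (0.9511, 0.5234, 0.2128)

a = F/m = (0.8800, 0.8400, 0.5600)
p' = p + v·dt = (1.0160, 2.6960, -0.4240)
new velocity v' = (0.2704, -1.2328, -0.2552)
precession coupling ω×(Iω) = (-0.0150, 0.0216, 0.0090)
α = I⁻¹(τ − ω×Iω) = (0.6389, 0.2920, -1.0900)
new body rate ω' = (0.9511, 0.5234, 0.2128)
2q̇ = q⊗(0,ω) = (0.2638861, 0.8034431, 0.4336662, 0.4967652)
q + ½dt·q⊗(0,ω), renormalized = (0.9566, -0.0715, -0.2763, -0.0588)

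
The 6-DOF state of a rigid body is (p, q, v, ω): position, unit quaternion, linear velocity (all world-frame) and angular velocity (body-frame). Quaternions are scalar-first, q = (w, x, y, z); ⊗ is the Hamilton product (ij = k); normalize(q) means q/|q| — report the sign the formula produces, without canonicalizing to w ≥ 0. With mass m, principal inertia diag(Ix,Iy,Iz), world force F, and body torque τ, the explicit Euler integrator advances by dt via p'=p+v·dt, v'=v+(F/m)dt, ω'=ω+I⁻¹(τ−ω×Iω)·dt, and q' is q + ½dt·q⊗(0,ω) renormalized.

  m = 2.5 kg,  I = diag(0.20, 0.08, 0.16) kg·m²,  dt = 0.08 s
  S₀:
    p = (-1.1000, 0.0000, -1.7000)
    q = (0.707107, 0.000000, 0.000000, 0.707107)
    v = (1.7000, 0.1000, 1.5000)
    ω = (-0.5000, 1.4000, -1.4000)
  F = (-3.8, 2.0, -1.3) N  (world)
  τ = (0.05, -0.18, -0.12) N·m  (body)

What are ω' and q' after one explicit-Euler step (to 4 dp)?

ω×(Iω) gyroscopic = (-0.1568, 0.0280, 0.0840)
angular accel α = (1.0340, -2.6000, -1.2750)
ω + α·dt = (-0.4173, 1.1920, -1.5020)
Hamilton product q⊗(0,ω) = (0.9899498, -1.3435033, 0.6363963, -0.9899498)
q' = normalize(q + ½dt·q⊗(0,ω)) = (0.7442, -0.0536, 0.0254, 0.6653)

ω' = (-0.4173, 1.1920, -1.5020)
q' = (0.7442, -0.0536, 0.0254, 0.6653)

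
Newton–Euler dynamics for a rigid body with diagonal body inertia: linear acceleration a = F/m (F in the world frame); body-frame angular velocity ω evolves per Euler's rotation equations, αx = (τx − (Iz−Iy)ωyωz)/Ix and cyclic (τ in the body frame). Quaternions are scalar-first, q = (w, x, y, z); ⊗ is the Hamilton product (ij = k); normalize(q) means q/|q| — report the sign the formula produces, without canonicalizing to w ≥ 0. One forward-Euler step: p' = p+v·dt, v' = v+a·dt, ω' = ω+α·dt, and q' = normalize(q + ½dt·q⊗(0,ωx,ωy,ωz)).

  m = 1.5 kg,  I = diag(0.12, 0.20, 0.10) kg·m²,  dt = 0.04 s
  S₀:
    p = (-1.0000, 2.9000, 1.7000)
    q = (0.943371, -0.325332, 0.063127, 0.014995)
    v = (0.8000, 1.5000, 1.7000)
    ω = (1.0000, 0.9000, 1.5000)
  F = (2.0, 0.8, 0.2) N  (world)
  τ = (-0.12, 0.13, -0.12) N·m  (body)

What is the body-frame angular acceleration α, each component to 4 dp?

ω×(Iω) gyroscopic = (-0.1350, 0.0300, 0.0720)
angular accel α = (0.1250, 0.5000, -1.9200)

α = (0.1250, 0.5000, -1.9200)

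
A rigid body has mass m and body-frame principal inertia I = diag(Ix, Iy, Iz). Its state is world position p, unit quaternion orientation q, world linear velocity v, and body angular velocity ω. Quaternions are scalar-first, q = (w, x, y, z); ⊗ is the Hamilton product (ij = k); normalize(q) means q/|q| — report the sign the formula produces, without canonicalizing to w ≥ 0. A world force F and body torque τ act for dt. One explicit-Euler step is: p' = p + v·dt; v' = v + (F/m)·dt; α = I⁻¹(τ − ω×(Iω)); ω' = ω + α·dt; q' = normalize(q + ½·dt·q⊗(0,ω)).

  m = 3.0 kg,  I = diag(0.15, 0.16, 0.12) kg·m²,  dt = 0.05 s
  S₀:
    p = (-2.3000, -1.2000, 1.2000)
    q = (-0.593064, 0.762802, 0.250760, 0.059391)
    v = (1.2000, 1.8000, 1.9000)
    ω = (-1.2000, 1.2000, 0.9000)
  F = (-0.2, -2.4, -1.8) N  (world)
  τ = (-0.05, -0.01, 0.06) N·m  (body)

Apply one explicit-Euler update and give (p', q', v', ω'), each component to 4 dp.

p' = (-2.2400, -1.1100, 1.2950)
q' = (-0.5784, 0.7836, 0.2138, 0.0764)
v' = (1.1967, 1.7600, 1.8700)
ω' = (-1.2023, 1.2070, 0.9310)

linear accel F/m = (-0.0667, -0.8000, -0.6000)
new position p' = (-2.2400, -1.1100, 1.2950)
v' = v + a·dt = (1.1967, 1.7600, 1.8700)
ω×(Iω) gyroscopic = (-0.0432, -0.0324, -0.0144)
(τ − ω×Iω)/I = (-0.0453, 0.1400, 0.6200)
new body rate ω' = (-1.2023, 1.2070, 0.9310)
q⊗(0,ω) = (0.5609985, 0.8660916, -1.4694678, 0.6825168)
q + ½dt·q⊗(0,ω), renormalized = (-0.5784, 0.7836, 0.2138, 0.0764)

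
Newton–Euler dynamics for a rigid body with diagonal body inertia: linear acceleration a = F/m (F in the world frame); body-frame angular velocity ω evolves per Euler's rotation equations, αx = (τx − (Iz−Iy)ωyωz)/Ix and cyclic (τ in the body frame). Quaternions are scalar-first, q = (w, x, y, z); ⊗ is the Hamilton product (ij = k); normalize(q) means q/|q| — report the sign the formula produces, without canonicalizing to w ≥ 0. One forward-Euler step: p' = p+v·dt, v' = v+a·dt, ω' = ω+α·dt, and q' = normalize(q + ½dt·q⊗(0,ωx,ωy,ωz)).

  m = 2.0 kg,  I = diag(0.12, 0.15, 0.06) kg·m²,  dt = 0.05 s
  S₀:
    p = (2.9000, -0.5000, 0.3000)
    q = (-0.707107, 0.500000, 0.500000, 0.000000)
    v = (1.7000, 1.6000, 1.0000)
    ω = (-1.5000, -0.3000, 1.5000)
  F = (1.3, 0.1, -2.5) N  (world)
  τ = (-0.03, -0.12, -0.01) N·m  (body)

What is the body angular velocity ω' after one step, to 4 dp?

ω' = (-1.5294, -0.2950, 1.4804)

gyro term ω×Iω = (0.0405, -0.1350, 0.0135)
angular accel α = (-0.5875, 0.1000, -0.3917)
ω' = ω + α·dt = (-1.5294, -0.2950, 1.4804)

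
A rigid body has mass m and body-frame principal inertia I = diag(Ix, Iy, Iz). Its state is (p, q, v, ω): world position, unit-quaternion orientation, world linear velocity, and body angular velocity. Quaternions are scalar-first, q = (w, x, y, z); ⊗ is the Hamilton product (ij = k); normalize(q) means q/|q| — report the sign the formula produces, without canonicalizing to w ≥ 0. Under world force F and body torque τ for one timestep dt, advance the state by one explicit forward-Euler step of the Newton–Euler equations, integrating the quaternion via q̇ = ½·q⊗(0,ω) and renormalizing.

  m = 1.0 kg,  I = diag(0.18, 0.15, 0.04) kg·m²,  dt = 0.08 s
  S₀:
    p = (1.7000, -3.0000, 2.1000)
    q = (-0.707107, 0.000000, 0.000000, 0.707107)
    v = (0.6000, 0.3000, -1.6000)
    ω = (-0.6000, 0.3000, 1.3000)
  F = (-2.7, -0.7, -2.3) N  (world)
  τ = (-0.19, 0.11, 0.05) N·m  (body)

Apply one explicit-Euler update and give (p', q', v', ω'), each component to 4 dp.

precession coupling ω×(Iω) = (-0.0429, -0.1092, 0.0054)
α = I⁻¹(τ − ω×Iω) = (-0.8172, 1.4613, 1.1150)
ω' = ω + α·dt = (-0.6654, 0.4169, 1.3892)
q⊗(0,ω) = (-0.9192391, 0.2121321, -0.6363963, -0.9192391)
q + ½dt·q⊗(0,ω), renormalized = (-0.7426, 0.0085, -0.0254, 0.6692)
linear accel F/m = (-2.7000, -0.7000, -2.3000)
p' = p + v·dt = (1.7480, -2.9760, 1.9720)
new velocity v' = (0.3840, 0.2440, -1.7840)

p' = (1.7480, -2.9760, 1.9720)
q' = (-0.7426, 0.0085, -0.0254, 0.6692)
v' = (0.3840, 0.2440, -1.7840)
ω' = (-0.6654, 0.4169, 1.3892)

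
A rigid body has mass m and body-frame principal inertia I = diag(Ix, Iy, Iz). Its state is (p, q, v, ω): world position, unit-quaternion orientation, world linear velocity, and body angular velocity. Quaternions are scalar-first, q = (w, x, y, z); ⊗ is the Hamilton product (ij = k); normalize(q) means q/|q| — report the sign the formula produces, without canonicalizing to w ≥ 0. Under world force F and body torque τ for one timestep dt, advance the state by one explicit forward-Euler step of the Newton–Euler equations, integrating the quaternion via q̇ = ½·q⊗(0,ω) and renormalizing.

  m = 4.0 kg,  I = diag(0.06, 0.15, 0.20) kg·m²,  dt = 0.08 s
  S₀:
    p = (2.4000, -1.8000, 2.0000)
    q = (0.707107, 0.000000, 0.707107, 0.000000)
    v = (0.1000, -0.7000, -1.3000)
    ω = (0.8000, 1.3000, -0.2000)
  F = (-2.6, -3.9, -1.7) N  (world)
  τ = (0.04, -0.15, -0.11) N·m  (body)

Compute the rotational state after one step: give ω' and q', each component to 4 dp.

gyro term ω×Iω = (-0.0130, 0.0224, 0.0936)
α = I⁻¹(τ − ω×Iω) = (0.8833, -1.1493, -1.0180)
ω' = ω + α·dt = (0.8707, 1.2081, -0.2814)
Hamilton product q⊗(0,ω) = (-0.9192391, 0.4242642, 0.9192391, -0.7071070)
q + ½dt·q⊗(0,ω), renormalized = (0.6691, 0.0169, 0.7425, -0.0282)

ω' = (0.8707, 1.2081, -0.2814)
q' = (0.6691, 0.0169, 0.7425, -0.0282)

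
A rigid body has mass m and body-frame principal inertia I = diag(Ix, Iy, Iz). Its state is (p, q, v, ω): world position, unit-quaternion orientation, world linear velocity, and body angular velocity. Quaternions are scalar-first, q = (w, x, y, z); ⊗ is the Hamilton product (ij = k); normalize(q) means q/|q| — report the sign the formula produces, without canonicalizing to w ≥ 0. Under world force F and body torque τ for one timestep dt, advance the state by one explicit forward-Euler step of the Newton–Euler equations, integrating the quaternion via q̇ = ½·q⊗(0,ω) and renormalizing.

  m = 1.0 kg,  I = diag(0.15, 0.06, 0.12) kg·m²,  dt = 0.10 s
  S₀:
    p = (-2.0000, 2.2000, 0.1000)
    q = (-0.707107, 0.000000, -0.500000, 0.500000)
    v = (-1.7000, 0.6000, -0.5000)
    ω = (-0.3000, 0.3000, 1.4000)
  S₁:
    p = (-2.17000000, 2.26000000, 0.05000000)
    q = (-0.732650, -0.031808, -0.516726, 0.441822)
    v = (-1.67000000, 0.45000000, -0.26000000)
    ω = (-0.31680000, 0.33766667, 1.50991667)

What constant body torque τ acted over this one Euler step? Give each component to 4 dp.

τ = (0.0000, 0.0100, 0.1400)

ω₁ − ω₀ = (-0.01680000, 0.03766667, 0.10991667)
I·α + gyro = (0.0000, 0.0100, 0.1400)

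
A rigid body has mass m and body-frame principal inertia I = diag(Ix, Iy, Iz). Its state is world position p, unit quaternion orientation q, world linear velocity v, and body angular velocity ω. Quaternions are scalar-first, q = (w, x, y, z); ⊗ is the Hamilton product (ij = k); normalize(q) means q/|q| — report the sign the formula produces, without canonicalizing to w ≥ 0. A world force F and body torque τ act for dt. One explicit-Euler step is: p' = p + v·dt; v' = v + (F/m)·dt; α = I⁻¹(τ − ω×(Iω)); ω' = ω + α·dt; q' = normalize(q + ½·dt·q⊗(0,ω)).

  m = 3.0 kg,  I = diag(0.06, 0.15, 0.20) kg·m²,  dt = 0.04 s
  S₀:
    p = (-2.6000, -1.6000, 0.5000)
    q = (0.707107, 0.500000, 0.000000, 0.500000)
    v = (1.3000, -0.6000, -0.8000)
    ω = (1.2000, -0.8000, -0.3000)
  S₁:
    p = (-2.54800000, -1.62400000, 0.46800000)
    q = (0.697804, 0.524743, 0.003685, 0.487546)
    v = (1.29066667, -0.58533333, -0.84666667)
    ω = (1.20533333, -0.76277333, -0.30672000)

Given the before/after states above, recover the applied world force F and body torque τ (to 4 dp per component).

F = (-0.7000, 1.1000, -3.5000)
τ = (0.0200, 0.1900, -0.1200)

Δω = ω₁−ω₀ = (0.00533333, 0.03722667, -0.00672000)
ω₀×(Iω₀) = (0.0120, 0.0504, -0.0864)
I·α + gyro = (0.0200, 0.1900, -0.1200)
v₁ − v₀ = (-0.00933333, 0.01466667, -0.04666667)
m·(v₁−v₀)/dt = (-0.7000, 1.1000, -3.5000)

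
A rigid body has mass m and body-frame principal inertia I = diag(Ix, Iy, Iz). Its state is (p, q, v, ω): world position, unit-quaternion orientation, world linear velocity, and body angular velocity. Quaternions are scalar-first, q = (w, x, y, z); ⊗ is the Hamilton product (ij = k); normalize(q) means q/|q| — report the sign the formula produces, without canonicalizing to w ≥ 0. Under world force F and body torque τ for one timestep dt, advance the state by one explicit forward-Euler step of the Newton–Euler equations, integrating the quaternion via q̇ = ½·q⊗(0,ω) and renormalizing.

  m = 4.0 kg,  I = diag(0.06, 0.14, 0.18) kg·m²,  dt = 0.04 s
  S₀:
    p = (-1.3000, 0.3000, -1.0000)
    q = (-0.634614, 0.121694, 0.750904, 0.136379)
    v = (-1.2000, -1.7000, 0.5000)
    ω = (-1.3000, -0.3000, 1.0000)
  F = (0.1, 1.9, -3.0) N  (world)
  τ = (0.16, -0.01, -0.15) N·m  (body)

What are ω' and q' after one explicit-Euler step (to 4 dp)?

ω' = (-1.1853, -0.3474, 0.9597)
q' = (-0.6293, 0.1539, 0.7483, 0.1424)

angular accel α = (2.8667, -1.1857, -1.0067)
new body rate ω' = (-1.1853, -0.3474, 0.9597)
q⊗(0,ω) = (0.2470944, 1.6168159, -0.1086025, 0.3050530)
q + ½dt·q⊗(0,ω), renormalized = (-0.6293, 0.1539, 0.7483, 0.1424)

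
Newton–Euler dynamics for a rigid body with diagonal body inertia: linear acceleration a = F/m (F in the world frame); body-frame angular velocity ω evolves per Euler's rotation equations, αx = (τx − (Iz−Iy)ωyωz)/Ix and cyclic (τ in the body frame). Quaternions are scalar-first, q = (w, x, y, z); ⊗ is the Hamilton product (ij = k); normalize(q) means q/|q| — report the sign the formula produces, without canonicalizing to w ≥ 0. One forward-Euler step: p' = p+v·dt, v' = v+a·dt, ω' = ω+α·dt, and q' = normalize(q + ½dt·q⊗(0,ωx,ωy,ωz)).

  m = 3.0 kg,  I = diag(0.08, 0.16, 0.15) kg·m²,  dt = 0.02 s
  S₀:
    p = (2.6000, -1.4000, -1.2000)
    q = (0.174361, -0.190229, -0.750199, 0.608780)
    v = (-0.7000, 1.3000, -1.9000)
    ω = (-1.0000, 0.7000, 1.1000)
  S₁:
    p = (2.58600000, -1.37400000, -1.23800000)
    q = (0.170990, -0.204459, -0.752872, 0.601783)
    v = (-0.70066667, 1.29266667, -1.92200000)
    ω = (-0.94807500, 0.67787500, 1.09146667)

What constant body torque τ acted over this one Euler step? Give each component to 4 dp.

rate change Δω = (0.05192500, -0.02212500, -0.00853333)
gyro term ω₀×Iω₀ = (-0.0077, 0.0770, -0.0560)
applied torque τ = (0.2000, -0.1000, -0.1200)

τ = (0.2000, -0.1000, -0.1200)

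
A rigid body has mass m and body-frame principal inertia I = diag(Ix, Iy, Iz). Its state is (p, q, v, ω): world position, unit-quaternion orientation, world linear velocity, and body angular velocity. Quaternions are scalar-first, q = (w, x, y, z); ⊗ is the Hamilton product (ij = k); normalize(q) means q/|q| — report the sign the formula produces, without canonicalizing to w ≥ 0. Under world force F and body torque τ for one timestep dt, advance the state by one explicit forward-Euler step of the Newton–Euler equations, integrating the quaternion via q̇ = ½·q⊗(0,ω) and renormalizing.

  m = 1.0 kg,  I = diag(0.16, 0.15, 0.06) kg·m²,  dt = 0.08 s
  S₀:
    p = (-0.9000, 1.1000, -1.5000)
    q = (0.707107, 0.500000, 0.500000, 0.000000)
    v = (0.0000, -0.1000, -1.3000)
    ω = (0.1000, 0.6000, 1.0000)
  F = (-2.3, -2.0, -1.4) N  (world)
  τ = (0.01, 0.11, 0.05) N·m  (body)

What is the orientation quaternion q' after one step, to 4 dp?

q' = (0.6923, 0.5223, 0.4964, 0.0382)

Hamilton product q⊗(0,ω) = (-0.3500000, 0.5707107, -0.0757358, 0.9571070)
q' = normalize(q + ½dt·q⊗(0,ω)) = (0.6923, 0.5223, 0.4964, 0.0382)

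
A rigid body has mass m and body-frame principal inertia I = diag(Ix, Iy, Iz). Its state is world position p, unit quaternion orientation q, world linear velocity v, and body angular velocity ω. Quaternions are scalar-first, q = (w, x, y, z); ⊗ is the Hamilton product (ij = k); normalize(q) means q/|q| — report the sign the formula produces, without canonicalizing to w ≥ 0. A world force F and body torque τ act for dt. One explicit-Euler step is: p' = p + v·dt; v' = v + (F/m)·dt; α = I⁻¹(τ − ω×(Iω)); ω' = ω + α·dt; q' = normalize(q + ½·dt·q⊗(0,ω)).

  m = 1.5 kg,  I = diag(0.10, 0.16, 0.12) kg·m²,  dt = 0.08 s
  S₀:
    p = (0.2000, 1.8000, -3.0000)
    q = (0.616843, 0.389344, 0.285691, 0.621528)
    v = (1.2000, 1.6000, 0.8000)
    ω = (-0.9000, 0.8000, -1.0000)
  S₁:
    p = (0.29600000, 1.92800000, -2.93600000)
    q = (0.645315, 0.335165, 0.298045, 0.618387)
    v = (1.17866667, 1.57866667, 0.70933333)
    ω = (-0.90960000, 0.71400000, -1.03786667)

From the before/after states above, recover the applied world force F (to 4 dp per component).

F = (-0.4000, -0.4000, -1.7000)

Δv = v₁−v₀ = (-0.02133333, -0.02133333, -0.09066667)
F = m·Δv/dt = (-0.4000, -0.4000, -1.7000)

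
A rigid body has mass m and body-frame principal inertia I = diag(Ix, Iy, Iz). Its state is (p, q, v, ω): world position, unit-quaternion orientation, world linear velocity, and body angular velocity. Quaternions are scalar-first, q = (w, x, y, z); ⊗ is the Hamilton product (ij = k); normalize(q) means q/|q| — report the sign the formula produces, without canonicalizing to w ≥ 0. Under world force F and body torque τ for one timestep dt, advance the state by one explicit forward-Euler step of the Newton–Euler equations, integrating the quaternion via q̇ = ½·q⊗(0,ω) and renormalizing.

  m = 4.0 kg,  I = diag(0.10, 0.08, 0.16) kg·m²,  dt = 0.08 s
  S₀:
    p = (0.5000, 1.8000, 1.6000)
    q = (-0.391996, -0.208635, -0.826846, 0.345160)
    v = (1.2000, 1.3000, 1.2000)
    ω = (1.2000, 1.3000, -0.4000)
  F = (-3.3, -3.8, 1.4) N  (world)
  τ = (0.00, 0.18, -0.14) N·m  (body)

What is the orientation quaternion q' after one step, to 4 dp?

Hamilton product q⊗(0,ω) = (1.4633258, -0.5883648, -0.1788568, 0.8777881)
q' = normalize(q + ½dt·q⊗(0,ω)) = (-0.3326, -0.2316, -0.8318, 0.3793)

q' = (-0.3326, -0.2316, -0.8318, 0.3793)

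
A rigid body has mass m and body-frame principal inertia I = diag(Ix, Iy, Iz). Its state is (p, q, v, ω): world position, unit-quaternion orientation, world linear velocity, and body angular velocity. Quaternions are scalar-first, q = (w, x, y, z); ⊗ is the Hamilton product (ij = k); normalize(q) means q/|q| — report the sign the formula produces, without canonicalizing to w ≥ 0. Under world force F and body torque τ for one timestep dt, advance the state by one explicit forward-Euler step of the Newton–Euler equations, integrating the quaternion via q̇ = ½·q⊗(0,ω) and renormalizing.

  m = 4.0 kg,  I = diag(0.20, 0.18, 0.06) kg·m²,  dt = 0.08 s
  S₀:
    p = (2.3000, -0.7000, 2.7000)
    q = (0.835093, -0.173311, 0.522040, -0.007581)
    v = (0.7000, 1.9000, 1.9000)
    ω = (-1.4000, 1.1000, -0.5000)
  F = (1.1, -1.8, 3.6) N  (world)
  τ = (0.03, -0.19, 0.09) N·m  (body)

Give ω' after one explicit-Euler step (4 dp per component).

ω×(Iω) gyroscopic = (0.0660, 0.0980, 0.0308)
angular accel α = (-0.1800, -1.6000, 0.9867)
new body rate ω' = (-1.4144, 0.9720, -0.4211)

ω' = (-1.4144, 0.9720, -0.4211)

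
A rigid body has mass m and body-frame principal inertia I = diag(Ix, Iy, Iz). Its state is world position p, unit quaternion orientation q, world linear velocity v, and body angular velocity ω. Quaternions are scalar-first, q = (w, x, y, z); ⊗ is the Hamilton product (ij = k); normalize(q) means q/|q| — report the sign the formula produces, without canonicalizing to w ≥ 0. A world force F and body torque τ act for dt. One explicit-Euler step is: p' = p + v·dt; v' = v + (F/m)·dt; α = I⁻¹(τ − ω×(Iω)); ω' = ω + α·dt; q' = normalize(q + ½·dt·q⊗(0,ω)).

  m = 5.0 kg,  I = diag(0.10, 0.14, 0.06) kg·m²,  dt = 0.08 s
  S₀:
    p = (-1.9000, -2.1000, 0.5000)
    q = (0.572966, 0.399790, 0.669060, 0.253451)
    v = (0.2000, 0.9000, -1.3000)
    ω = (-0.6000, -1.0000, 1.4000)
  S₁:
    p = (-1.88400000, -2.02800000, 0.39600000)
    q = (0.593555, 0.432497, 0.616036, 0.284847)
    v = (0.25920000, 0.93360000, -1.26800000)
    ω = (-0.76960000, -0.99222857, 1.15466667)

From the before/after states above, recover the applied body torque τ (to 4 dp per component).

rate change Δω = (-0.16960000, 0.00777143, -0.24533333)
precession coupling = (0.1120, -0.0336, 0.0240)
τ = I·(Δω/dt) + ω₀×(Iω₀) = (-0.1000, -0.0200, -0.1600)

τ = (-0.1000, -0.0200, -0.1600)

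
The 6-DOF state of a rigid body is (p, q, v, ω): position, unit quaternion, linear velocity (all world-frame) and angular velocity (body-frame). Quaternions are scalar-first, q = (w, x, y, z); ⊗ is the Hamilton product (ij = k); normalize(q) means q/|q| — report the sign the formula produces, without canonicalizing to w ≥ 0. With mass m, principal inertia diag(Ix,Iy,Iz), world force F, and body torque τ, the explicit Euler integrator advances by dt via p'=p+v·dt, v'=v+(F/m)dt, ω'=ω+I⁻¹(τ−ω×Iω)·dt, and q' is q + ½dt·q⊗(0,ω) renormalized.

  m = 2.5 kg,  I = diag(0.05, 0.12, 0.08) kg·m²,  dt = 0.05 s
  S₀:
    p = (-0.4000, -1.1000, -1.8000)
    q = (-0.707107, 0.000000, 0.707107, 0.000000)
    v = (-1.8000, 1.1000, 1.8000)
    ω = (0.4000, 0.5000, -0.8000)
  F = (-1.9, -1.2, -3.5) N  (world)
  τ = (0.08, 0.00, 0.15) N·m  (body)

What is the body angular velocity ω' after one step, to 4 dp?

ω' = (0.4640, 0.4960, -0.7150)

ω×(Iω) gyroscopic = (0.0160, 0.0096, 0.0140)
(τ − ω×Iω)/I = (1.2800, -0.0800, 1.7000)
ω' = ω + α·dt = (0.4640, 0.4960, -0.7150)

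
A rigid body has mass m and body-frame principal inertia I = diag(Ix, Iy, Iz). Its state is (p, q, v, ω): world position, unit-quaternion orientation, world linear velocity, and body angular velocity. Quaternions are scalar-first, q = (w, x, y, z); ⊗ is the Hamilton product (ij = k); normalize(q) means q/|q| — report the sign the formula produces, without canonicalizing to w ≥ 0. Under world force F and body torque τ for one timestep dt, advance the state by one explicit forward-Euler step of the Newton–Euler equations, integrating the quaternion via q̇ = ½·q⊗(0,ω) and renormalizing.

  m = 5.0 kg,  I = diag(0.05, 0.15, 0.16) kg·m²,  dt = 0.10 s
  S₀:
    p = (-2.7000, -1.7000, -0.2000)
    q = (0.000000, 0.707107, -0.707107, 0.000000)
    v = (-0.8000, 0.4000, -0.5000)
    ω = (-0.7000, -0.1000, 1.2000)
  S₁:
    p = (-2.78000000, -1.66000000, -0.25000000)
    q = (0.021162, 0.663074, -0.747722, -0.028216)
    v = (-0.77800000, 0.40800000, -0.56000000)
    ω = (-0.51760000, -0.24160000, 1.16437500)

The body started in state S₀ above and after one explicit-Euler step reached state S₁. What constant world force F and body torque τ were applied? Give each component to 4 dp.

F = (1.1000, 0.4000, -3.0000)
τ = (0.0900, -0.1200, -0.0500)

Δv = v₁−v₀ = (0.02200000, 0.00800000, -0.06000000)
F = m·Δv/dt = (1.1000, 0.4000, -3.0000)
rate change Δω = (0.18240000, -0.14160000, -0.03562500)
ω₀×(Iω₀) = (-0.0012, 0.0924, 0.0070)
applied torque τ = (0.0900, -0.1200, -0.0500)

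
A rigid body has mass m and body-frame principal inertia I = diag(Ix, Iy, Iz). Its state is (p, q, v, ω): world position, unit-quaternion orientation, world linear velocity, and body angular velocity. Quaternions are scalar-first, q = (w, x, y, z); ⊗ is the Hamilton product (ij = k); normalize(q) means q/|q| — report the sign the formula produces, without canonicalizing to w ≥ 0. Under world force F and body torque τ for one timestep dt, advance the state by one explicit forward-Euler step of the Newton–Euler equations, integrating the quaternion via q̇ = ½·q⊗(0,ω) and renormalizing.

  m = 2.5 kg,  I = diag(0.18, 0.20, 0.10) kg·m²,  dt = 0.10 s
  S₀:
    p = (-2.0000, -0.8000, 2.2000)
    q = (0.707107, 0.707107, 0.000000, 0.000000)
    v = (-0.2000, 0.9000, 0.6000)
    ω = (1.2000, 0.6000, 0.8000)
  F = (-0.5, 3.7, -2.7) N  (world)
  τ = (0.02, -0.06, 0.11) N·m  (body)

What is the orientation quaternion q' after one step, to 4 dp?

q' = (0.6627, 0.7473, -0.0070, 0.0493)

Hamilton product q⊗(0,ω) = (-0.8485284, 0.8485284, -0.1414214, 0.9899498)
q' = normalize(q + ½dt·q⊗(0,ω)) = (0.6627, 0.7473, -0.0070, 0.0493)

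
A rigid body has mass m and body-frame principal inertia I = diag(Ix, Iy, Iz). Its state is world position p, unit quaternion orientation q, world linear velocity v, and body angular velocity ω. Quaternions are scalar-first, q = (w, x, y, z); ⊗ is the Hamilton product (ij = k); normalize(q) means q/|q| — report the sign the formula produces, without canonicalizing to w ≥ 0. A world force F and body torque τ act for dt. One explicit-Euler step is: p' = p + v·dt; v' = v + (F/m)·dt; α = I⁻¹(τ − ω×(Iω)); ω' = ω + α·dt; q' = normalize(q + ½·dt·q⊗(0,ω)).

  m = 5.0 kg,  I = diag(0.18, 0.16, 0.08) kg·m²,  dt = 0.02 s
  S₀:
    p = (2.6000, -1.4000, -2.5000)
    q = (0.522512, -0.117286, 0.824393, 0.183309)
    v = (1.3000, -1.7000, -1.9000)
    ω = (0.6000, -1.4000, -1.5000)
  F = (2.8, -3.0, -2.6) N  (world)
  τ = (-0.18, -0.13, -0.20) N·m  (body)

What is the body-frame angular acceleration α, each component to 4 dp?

gyro term ω×Iω = (-0.1680, -0.0900, 0.0168)
(τ − ω×Iω)/I = (-0.0667, -0.2500, -2.7100)

α = (-0.0667, -0.2500, -2.7100)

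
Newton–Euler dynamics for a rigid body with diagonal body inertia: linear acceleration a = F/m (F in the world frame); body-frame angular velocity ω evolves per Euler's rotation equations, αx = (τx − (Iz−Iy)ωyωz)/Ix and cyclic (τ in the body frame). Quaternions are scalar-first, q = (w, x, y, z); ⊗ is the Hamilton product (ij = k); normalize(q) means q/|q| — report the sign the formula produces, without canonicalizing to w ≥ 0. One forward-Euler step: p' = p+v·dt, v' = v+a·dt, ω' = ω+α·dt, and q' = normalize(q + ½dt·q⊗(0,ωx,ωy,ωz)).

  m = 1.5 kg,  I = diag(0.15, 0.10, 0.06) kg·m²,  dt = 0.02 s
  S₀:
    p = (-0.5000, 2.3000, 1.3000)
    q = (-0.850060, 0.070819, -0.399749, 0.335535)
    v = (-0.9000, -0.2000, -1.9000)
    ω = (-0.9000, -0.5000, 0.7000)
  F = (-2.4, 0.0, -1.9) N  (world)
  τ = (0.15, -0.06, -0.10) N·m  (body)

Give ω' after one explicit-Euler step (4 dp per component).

α = I⁻¹(τ − ω×Iω) = (0.9067, -0.0330, -1.2917)
new body rate ω' = (-0.8819, -0.5007, 0.6742)

ω' = (-0.8819, -0.5007, 0.6742)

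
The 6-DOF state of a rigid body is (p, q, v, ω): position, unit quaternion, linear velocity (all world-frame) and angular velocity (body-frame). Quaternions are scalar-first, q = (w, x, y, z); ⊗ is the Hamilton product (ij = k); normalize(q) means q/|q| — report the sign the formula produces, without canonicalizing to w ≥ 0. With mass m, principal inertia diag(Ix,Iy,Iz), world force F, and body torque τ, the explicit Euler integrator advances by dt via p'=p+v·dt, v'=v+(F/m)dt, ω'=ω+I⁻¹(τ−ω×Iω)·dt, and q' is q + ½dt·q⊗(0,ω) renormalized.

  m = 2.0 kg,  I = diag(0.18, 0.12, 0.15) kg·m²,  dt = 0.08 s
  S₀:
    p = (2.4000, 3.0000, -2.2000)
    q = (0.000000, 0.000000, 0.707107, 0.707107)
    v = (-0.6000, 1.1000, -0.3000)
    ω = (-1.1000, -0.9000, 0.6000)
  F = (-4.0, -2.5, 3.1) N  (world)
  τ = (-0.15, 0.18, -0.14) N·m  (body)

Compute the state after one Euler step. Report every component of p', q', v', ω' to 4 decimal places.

linear accel F/m = (-2.0000, -1.2500, 1.5500)
new position p' = (2.3520, 3.0880, -2.2240)
new velocity v' = (-0.7600, 1.0000, -0.1760)
ω×(Iω) gyroscopic = (-0.0162, -0.0198, -0.0594)
α = I⁻¹(τ − ω×Iω) = (-0.7433, 1.6650, -0.5373)
new body rate ω' = (-1.1595, -0.7668, 0.5570)
Hamilton product q⊗(0,ω) = (0.2121321, 1.0606605, -0.7778177, 0.7778177)
q' = normalize(q + ½dt·q⊗(0,ω)) = (0.0085, 0.0423, 0.6747, 0.7368)

p' = (2.3520, 3.0880, -2.2240)
q' = (0.0085, 0.0423, 0.6747, 0.7368)
v' = (-0.7600, 1.0000, -0.1760)
ω' = (-1.1595, -0.7668, 0.5570)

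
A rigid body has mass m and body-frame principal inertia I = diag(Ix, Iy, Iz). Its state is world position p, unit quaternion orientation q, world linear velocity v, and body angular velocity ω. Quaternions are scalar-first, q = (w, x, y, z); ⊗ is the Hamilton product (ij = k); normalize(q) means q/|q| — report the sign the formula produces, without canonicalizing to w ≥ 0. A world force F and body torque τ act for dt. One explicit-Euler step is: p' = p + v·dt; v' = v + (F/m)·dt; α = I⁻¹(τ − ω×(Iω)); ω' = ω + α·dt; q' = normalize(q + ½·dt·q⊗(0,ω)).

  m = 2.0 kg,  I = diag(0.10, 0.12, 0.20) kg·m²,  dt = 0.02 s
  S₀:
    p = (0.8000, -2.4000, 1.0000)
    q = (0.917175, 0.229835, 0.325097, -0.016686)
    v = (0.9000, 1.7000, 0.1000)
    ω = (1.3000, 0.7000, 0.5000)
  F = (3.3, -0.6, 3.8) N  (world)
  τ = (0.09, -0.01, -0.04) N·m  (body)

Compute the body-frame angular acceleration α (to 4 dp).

precession coupling ω×(Iω) = (0.0280, -0.0650, 0.0182)
α = I⁻¹(τ − ω×Iω) = (0.6200, 0.4583, -0.2910)

α = (0.6200, 0.4583, -0.2910)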